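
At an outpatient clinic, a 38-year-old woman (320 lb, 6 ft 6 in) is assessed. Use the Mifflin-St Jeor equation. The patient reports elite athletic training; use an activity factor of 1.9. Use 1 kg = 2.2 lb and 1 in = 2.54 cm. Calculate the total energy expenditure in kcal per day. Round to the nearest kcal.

Convert to metric: weight = 320 ÷ 2.2 = 145.4545 kg; height = (6×12 + 6) × 2.54 = 78 × 2.54 = 198.12 cm.
Mifflin-St Jeor (female): BMR = 10(145.4545) + 6.25(198.12) − 5(38) − 161 = 1454.5455 + 1238.25 − 190 − 161 = 2341.7955 kcal/day.
TEE = BMR × activity factor = 2341.7955 × 1.9 = 4449.4114 kcal/day.

4449 kcal per day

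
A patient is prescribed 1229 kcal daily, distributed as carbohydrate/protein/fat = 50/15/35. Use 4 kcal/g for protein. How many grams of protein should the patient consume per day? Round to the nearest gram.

46 g/day

Protein energy = 15% × 1229 = 184.35 kcal.
At 4 kcal/g: 184.35 ÷ 4 = 46.0875 g.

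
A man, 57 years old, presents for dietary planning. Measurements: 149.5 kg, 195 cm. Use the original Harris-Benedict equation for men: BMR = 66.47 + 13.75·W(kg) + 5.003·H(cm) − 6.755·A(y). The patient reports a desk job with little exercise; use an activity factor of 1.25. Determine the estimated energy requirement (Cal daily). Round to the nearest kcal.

3391 Cal daily

Harris-Benedict: BMR = 66.47 + 13.75(149.5) + 5.003(195) − 6.755(57) = 2712.645 kcal/day.
TEE = BMR × activity factor = 2712.645 × 1.25 = 3390.8063 kcal/day.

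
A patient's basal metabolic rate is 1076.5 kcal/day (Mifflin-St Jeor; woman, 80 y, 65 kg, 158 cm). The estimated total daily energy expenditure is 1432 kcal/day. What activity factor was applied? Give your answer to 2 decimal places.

1.33

Activity factor = TEE ÷ BMR = 1432 ÷ 1076.5 = 1.33.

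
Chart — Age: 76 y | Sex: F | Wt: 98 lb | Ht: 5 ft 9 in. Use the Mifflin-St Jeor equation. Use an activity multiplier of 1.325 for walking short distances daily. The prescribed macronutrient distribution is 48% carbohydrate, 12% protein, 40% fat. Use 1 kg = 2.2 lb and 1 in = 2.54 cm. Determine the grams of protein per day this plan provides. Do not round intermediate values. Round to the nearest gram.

40 g/day

Convert to metric: weight = 98 ÷ 2.2 = 44.5455 kg; height = (5×12 + 9) × 2.54 = 69 × 2.54 = 175.26 cm.
Mifflin-St Jeor (female): BMR = 10(44.5455) + 6.25(175.26) − 5(76) − 161 = 445.4545 + 1095.375 − 380 − 161 = 999.8295 kcal/day.
TEE = 999.8295 × 1.325 = 1324.7741 kcal/day.
Protein energy = 12% × 1324.7741 = 158.9729 kcal.
Protein = 158.9729 ÷ 4 kcal/g = 39.7432 g.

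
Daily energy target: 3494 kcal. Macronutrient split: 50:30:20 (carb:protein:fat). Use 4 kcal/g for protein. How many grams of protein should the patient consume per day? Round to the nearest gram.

Protein energy = 30% × 3494 = 1048.2 kcal.
At 4 kcal/g: 1048.2 ÷ 4 = 262.05 g.

262 g/day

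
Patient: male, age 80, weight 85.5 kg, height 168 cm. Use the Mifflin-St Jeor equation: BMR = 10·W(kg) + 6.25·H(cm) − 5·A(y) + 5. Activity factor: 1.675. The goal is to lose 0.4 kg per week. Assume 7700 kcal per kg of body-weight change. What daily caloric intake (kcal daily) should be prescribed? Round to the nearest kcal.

2089 kcal daily

Mifflin-St Jeor (male): BMR = 10(85.5) + 6.25(168) − 5(80) + 5 = 855 + 1050 − 400 + 5 = 1510 kcal/day.
TEE = 1510 × 1.675 = 2529.25 kcal/day.
Required daily deficit = 0.4 × 7700 ÷ 7 = 440 kcal/day.
Target intake = 2529.25 − 440 = 2089.25 kcal/day.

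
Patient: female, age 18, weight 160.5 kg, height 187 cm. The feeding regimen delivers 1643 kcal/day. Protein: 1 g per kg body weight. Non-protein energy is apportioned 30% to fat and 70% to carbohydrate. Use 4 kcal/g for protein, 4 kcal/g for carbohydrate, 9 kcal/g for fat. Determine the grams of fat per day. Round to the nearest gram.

33 g/day

Protein = 1 × 160.5 = 160.5 g → 160.5 × 4 = 642 kcal.
Non-protein calories = 1643 − 642 = 1001 kcal.
Fat: 30% × 1001 = 300.3 kcal; carbohydrate: 700.7 kcal.
Fat: 300.3 kcal ÷ 9 kcal/g = 33.3667 g.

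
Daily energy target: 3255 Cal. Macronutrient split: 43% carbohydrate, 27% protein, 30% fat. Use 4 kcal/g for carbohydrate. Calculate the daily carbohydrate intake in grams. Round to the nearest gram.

Carbohydrate energy = 43% × 3255 = 1399.65 kcal.
At 4 kcal/g: 1399.65 ÷ 4 = 349.9125 g.

350 g/day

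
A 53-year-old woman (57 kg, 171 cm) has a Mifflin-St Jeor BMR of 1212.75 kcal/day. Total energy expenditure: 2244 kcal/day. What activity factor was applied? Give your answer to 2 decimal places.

Activity factor = TEE ÷ BMR = 2244 ÷ 1212.75 = 1.85.

1.85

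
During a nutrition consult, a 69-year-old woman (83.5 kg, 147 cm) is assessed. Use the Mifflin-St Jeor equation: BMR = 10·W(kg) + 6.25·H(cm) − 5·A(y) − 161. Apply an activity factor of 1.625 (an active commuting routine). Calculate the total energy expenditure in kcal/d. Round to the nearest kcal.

2028 kcal/d

Mifflin-St Jeor (female): BMR = 10(83.5) + 6.25(147) − 5(69) − 161 = 835 + 918.75 − 345 − 161 = 1247.75 kcal/day.
TEE = BMR × activity factor = 1247.75 × 1.625 = 2027.5938 kcal/day.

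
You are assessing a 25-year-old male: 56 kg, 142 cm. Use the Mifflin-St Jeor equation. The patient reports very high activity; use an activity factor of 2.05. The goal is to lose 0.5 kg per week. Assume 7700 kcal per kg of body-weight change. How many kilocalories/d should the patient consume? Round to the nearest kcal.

2171 kilocalories/d

Mifflin-St Jeor (male): BMR = 10(56) + 6.25(142) − 5(25) + 5 = 560 + 887.5 − 125 + 5 = 1327.5 kcal/day.
TEE = 1327.5 × 2.05 = 2721.375 kcal/day.
Required daily deficit = 0.5 × 7700 ÷ 7 = 550 kcal/day.
Target intake = 2721.375 − 550 = 2171.375 kcal/day.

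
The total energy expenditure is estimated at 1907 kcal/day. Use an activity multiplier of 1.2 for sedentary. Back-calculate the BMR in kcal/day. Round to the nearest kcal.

BMR = TEE ÷ activity factor = 1907 ÷ 1.2 = 1589.1667 kcal/day.

1589 kcal/day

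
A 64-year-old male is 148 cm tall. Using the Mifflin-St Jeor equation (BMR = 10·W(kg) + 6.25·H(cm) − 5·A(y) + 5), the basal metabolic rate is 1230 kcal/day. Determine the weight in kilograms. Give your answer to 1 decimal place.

1230 = 10·W + 6.25(148) − 5(64) + 5
10·W = 1230 − 610 = 620, so W = 62 kg.

62.0 kg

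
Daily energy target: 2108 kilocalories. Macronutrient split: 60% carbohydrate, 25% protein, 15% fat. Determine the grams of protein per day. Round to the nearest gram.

132 g/day

Protein energy = 25% × 2108 = 527 kcal.
At 4 kcal/g: 527 ÷ 4 = 131.75 g.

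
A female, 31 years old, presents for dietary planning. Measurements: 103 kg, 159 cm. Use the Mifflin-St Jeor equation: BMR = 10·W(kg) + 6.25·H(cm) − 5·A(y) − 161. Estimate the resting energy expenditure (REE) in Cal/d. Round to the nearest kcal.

Mifflin-St Jeor (female): BMR = 10(103) + 6.25(159) − 5(31) − 161 = 1030 + 993.75 − 155 − 161 = 1707.75 kcal/day.

1708 Cal/d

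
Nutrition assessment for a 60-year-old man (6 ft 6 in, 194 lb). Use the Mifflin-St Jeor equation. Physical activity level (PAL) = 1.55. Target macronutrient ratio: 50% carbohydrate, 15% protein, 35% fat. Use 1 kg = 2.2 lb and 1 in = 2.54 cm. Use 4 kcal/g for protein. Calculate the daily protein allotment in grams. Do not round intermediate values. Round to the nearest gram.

Convert to metric: weight = 194 ÷ 2.2 = 88.1818 kg; height = (6×12 + 6) × 2.54 = 78 × 2.54 = 198.12 cm.
Mifflin-St Jeor (male): BMR = 10(88.1818) + 6.25(198.12) − 5(60) + 5 = 881.8182 + 1238.25 − 300 + 5 = 1825.0682 kcal/day.
TEE = 1825.0682 × 1.55 = 2828.8557 kcal/day.
Protein energy = 15% × 2828.8557 = 424.3284 kcal.
Protein = 424.3284 ÷ 4 kcal/g = 106.0821 g.

106 g/day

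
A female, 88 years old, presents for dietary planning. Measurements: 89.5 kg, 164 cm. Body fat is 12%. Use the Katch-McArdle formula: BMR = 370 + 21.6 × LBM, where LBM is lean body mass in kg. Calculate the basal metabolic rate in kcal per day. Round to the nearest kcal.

2071 kcal per day

LBM = 89.5 × (1 − 0.12) = 78.76 kg. Katch-McArdle: BMR = 370 + 21.6 × 78.76 = 2071.216 kcal/day.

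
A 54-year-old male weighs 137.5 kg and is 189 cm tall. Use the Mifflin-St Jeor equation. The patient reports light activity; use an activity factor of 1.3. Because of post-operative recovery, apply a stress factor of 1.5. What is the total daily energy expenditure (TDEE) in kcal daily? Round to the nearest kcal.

4468 kcal daily

Mifflin-St Jeor (male): BMR = 10(137.5) + 6.25(189) − 5(54) + 5 = 1375 + 1181.25 − 270 + 5 = 2291.25 kcal/day.
TEE = BMR × activity factor = 2291.25 × 1.3 = 2978.625 kcal/day.
Apply stress factor: 2978.625 × 1.5 = 4467.9375 kcal/day.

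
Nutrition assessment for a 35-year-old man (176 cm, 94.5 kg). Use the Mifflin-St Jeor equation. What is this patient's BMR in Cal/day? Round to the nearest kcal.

1875 Cal/day

Mifflin-St Jeor (male): BMR = 10(94.5) + 6.25(176) − 5(35) + 5 = 945 + 1100 − 175 + 5 = 1875 kcal/day.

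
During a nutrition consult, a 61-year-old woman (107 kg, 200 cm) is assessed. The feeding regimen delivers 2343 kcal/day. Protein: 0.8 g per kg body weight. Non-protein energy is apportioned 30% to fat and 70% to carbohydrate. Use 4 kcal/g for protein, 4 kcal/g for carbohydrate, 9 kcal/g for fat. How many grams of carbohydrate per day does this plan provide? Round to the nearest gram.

Protein = 0.8 × 107 = 85.6 g → 85.6 × 4 = 342.4 kcal.
Non-protein calories = 2343 − 342.4 = 2000.6 kcal.
Fat: 30% × 2000.6 = 600.18 kcal; carbohydrate: 1400.42 kcal.
Carbohydrate: 1400.42 kcal ÷ 4 kcal/g = 350.105 g.

350 g/day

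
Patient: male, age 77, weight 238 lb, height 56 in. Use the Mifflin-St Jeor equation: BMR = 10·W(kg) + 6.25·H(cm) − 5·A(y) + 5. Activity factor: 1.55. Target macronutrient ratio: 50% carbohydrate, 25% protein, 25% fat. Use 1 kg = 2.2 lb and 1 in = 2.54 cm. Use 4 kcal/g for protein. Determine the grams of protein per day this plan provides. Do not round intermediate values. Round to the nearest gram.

Convert to metric: weight = 238 ÷ 2.2 = 108.1818 kg; height = 56 × 2.54 = 142.24 cm.
Mifflin-St Jeor (male): BMR = 10(108.1818) + 6.25(142.24) − 5(77) + 5 = 1081.8182 + 889 − 385 + 5 = 1590.8182 kcal/day.
TEE = 1590.8182 × 1.55 = 2465.7682 kcal/day.
Protein energy = 25% × 2465.7682 = 616.442 kcal.
Protein = 616.442 ÷ 4 kcal/g = 154.1105 g.

154 g/day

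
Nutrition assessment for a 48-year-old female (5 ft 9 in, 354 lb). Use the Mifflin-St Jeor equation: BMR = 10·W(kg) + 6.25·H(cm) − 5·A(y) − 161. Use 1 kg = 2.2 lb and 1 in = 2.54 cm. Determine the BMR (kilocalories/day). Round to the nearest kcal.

Convert to metric: weight = 354 ÷ 2.2 = 160.9091 kg; height = (5×12 + 9) × 2.54 = 69 × 2.54 = 175.26 cm.
Mifflin-St Jeor (female): BMR = 10(160.9091) + 6.25(175.26) − 5(48) − 161 = 1609.0909 + 1095.375 − 240 − 161 = 2303.4659 kcal/day.

2303 kilocalories/day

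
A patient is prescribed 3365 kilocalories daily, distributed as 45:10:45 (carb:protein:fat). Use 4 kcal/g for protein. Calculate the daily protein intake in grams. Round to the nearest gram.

Protein energy = 10% × 3365 = 336.5 kcal.
At 4 kcal/g: 336.5 ÷ 4 = 84.125 g.

84 g/day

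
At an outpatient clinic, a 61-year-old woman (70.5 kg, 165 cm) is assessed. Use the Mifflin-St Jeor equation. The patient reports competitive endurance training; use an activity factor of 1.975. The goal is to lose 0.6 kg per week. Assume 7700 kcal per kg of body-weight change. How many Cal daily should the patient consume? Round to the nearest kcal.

1849 Cal daily

Mifflin-St Jeor (female): BMR = 10(70.5) + 6.25(165) − 5(61) − 161 = 705 + 1031.25 − 305 − 161 = 1270.25 kcal/day.
TEE = 1270.25 × 1.975 = 2508.7438 kcal/day.
Required daily deficit = 0.6 × 7700 ÷ 7 = 660 kcal/day.
Target intake = 2508.7438 − 660 = 1848.7438 kcal/day.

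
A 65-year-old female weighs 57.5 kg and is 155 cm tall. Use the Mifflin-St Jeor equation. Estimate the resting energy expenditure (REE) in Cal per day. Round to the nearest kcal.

1058 Cal per day

Mifflin-St Jeor (female): BMR = 10(57.5) + 6.25(155) − 5(65) − 161 = 575 + 968.75 − 325 − 161 = 1057.75 kcal/day.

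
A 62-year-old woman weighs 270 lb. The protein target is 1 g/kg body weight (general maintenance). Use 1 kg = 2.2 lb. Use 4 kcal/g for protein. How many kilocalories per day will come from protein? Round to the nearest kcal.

491 kcal/day

Weight in kg = 270 ÷ 2.2 = 122.7273 kg.
Protein = 1 g/kg × 122.7273 kg = 122.7273 g/day.
Protein energy = 122.7273 g × 4 kcal/g = 490.9091 kcal/day.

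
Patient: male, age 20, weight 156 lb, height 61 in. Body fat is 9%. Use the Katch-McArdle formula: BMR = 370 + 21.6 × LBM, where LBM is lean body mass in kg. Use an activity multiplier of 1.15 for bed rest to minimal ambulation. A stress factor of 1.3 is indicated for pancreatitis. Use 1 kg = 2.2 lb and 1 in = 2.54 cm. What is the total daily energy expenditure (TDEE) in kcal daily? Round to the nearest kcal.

Convert to metric: weight = 156 ÷ 2.2 = 70.9091 kg; height = 61 × 2.54 = 154.94 cm.
LBM = 70.9091 × (1 − 0.09) = 64.5273 kg. Katch-McArdle: BMR = 370 + 21.6 × 64.5273 = 1763.7891 kcal/day.
TEE = BMR × activity factor = 1763.7891 × 1.15 = 2028.3575 kcal/day.
Apply stress factor: 2028.3575 × 1.3 = 2636.8647 kcal/day.

2637 kcal daily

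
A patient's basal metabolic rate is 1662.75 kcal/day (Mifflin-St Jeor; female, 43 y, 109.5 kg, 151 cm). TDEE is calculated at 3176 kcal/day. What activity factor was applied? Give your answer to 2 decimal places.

1.91

Activity factor = TEE ÷ BMR = 3176 ÷ 1662.75 = 1.91.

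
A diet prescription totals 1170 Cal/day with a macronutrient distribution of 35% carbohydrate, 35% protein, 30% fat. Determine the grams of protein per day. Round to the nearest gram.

Protein energy = 35% × 1170 = 409.5 kcal.
At 4 kcal/g: 409.5 ÷ 4 = 102.375 g.

102 g/day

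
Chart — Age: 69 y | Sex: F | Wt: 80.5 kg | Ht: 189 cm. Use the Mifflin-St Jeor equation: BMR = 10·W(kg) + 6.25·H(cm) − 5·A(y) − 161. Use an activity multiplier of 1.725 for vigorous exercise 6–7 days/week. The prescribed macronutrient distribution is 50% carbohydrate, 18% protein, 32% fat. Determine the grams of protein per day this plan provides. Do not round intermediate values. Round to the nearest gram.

Mifflin-St Jeor (female): BMR = 10(80.5) + 6.25(189) − 5(69) − 161 = 805 + 1181.25 − 345 − 161 = 1480.25 kcal/day.
TEE = 1480.25 × 1.725 = 2553.4313 kcal/day.
Protein energy = 18% × 2553.4313 = 459.6176 kcal.
Protein = 459.6176 ÷ 4 kcal/g = 114.9044 g.

115 g/day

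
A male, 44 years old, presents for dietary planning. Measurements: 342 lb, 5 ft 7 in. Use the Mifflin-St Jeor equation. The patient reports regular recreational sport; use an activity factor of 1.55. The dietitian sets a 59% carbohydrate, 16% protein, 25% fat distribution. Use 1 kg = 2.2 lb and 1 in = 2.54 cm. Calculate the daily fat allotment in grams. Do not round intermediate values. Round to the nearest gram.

103 g/day

Convert to metric: weight = 342 ÷ 2.2 = 155.4545 kg; height = (5×12 + 7) × 2.54 = 67 × 2.54 = 170.18 cm.
Mifflin-St Jeor (male): BMR = 10(155.4545) + 6.25(170.18) − 5(44) + 5 = 1554.5455 + 1063.625 − 220 + 5 = 2403.1705 kcal/day.
TEE = 2403.1705 × 1.55 = 3724.9142 kcal/day.
Fat energy = 25% × 3724.9142 = 931.2286 kcal.
Fat = 931.2286 ÷ 9 kcal/g = 103.4698 g.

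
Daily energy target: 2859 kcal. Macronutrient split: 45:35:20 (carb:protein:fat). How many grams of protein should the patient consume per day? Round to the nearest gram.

250 g/day

Protein energy = 35% × 2859 = 1000.65 kcal.
At 4 kcal/g: 1000.65 ÷ 4 = 250.1625 g.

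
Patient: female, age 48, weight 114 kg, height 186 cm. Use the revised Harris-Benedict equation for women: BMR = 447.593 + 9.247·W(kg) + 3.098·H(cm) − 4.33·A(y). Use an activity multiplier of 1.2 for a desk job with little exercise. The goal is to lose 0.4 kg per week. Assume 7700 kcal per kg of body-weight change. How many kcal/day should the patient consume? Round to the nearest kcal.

1804 kcal/day

Harris-Benedict: BMR = 447.593 + 9.247(114) + 3.098(186) − 4.33(48) = 1870.139 kcal/day.
TEE = 1870.139 × 1.2 = 2244.1668 kcal/day.
Required daily deficit = 0.4 × 7700 ÷ 7 = 440 kcal/day.
Target intake = 2244.1668 − 440 = 1804.1668 kcal/day.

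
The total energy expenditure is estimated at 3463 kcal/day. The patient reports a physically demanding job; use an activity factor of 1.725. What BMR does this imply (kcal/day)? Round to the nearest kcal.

BMR = TEE ÷ activity factor = 3463 ÷ 1.725 = 2007.5362 kcal/day.

2008 kcal/day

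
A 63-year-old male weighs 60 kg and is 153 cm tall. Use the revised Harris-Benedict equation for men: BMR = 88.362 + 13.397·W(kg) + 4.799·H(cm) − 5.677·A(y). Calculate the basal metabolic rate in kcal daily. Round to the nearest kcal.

1269 kcal daily

Harris-Benedict: BMR = 88.362 + 13.397(60) + 4.799(153) − 5.677(63) = 1268.778 kcal/day.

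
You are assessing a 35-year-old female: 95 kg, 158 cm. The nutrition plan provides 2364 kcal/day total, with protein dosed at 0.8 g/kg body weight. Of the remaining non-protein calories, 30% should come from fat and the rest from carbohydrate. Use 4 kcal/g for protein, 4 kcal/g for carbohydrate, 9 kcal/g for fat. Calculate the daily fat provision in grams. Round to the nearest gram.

69 g/day

Protein = 0.8 × 95 = 76 g → 76 × 4 = 304 kcal.
Non-protein calories = 2364 − 304 = 2060 kcal.
Fat: 30% × 2060 = 618 kcal; carbohydrate: 1442 kcal.
Fat: 618 kcal ÷ 9 kcal/g = 68.6667 g.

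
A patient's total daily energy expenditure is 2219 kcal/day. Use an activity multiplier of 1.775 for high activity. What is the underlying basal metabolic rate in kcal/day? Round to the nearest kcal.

1250 kcal/day

BMR = TEE ÷ activity factor = 2219 ÷ 1.775 = 1250.1408 kcal/day.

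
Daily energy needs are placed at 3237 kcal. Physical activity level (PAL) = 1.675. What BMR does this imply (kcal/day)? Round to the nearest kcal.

1933 kcal/day

BMR = TEE ÷ activity factor = 3237 ÷ 1.675 = 1932.5373 kcal/day.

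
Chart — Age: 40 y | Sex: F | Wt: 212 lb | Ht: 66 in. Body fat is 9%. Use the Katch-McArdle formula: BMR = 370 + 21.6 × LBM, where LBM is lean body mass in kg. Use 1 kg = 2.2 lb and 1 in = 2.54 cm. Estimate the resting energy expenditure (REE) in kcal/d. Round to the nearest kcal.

2264 kcal/d

Convert to metric: weight = 212 ÷ 2.2 = 96.3636 kg; height = 66 × 2.54 = 167.64 cm.
LBM = 96.3636 × (1 − 0.09) = 87.6909 kg. Katch-McArdle: BMR = 370 + 21.6 × 87.6909 = 2264.1236 kcal/day.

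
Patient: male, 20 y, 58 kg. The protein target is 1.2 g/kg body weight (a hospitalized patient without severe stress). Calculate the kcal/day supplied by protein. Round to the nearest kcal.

Protein = 1.2 g/kg × 58 kg = 69.6 g/day.
Protein energy = 69.6 g × 4 kcal/g = 278.4 kcal/day.

278 kcal/day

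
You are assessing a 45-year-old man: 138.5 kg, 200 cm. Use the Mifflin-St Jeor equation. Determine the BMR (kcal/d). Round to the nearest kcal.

2415 kcal/d

Mifflin-St Jeor (male): BMR = 10(138.5) + 6.25(200) − 5(45) + 5 = 1385 + 1250 − 225 + 5 = 2415 kcal/day.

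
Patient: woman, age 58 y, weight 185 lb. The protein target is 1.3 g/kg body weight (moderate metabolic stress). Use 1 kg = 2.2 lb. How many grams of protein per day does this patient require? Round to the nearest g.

Weight in kg = 185 ÷ 2.2 = 84.0909 kg.
Protein = 1.3 g/kg × 84.0909 kg = 109.3182 g/day.

109 g/day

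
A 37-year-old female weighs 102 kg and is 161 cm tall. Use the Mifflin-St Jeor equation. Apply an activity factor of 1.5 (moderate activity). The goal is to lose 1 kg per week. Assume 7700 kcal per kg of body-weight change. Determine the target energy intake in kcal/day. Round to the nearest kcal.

Mifflin-St Jeor (female): BMR = 10(102) + 6.25(161) − 5(37) − 161 = 1020 + 1006.25 − 185 − 161 = 1680.25 kcal/day.
TEE = 1680.25 × 1.5 = 2520.375 kcal/day.
Required daily deficit = 1 × 7700 ÷ 7 = 1100 kcal/day.
Target intake = 2520.375 − 1100 = 1420.375 kcal/day.

1420 kcal/day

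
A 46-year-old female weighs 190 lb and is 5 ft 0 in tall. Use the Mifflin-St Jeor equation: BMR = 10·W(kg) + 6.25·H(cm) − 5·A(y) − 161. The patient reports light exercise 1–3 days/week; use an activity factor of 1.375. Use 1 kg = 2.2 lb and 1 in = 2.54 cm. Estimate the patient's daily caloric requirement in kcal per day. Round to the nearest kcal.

1960 kcal per day

Convert to metric: weight = 190 ÷ 2.2 = 86.3636 kg; height = (5×12 + 0) × 2.54 = 60 × 2.54 = 152.4 cm.
Mifflin-St Jeor (female): BMR = 10(86.3636) + 6.25(152.4) − 5(46) − 161 = 863.6364 + 952.5 − 230 − 161 = 1425.1364 kcal/day.
TEE = BMR × activity factor = 1425.1364 × 1.375 = 1959.5625 kcal/day.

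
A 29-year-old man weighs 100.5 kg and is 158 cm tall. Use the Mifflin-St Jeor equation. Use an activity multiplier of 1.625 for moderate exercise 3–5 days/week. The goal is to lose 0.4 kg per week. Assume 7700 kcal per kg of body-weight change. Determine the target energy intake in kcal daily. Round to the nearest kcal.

Mifflin-St Jeor (male): BMR = 10(100.5) + 6.25(158) − 5(29) + 5 = 1005 + 987.5 − 145 + 5 = 1852.5 kcal/day.
TEE = 1852.5 × 1.625 = 3010.3125 kcal/day.
Required daily deficit = 0.4 × 7700 ÷ 7 = 440 kcal/day.
Target intake = 3010.3125 − 440 = 2570.3125 kcal/day.

2570 kcal daily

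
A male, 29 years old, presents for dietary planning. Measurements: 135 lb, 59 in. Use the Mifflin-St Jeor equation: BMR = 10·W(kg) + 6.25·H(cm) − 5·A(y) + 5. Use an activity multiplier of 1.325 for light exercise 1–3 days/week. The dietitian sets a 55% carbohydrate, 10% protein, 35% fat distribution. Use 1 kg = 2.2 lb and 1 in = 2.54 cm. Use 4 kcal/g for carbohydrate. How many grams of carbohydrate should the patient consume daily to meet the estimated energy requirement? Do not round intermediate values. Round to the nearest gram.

257 g/day

Convert to metric: weight = 135 ÷ 2.2 = 61.3636 kg; height = 59 × 2.54 = 149.86 cm.
Mifflin-St Jeor (male): BMR = 10(61.3636) + 6.25(149.86) − 5(29) + 5 = 613.6364 + 936.625 − 145 + 5 = 1410.2614 kcal/day.
TEE = 1410.2614 × 1.325 = 1868.5963 kcal/day.
Carbohydrate energy = 55% × 1868.5963 = 1027.728 kcal.
Carbohydrate = 1027.728 ÷ 4 kcal/g = 256.932 g.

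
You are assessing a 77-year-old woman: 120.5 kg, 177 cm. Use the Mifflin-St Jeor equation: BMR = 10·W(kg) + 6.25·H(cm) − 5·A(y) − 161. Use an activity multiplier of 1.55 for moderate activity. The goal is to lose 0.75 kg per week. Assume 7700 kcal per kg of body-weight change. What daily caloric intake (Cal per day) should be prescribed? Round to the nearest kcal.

1911 Cal per day

Mifflin-St Jeor (female): BMR = 10(120.5) + 6.25(177) − 5(77) − 161 = 1205 + 1106.25 − 385 − 161 = 1765.25 kcal/day.
TEE = 1765.25 × 1.55 = 2736.1375 kcal/day.
Required daily deficit = 0.75 × 7700 ÷ 7 = 825 kcal/day.
Target intake = 2736.1375 − 825 = 1911.1375 kcal/day.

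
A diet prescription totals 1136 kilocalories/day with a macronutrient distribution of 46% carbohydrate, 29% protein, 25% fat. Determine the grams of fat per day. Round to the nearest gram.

32 g/day

Fat energy = 25% × 1136 = 284 kcal.
At 9 kcal/g: 284 ÷ 9 = 31.5556 g.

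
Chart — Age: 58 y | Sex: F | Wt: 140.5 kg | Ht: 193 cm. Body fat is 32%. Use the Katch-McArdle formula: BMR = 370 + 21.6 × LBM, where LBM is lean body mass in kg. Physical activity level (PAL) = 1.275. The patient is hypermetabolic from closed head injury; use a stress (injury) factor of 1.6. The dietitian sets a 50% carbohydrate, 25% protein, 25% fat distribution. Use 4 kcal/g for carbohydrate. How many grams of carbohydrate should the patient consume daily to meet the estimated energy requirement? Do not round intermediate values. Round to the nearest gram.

LBM = 140.5 × (1 − 0.32) = 95.54 kg. Katch-McArdle: BMR = 370 + 21.6 × 95.54 = 2433.664 kcal/day.
TEE = 2433.664 × 1.275 = 3102.9216 kcal/day.
With stress factor 1.6: 3102.9216 × 1.6 = 4964.6746 kcal/day.
Carbohydrate energy = 50% × 4964.6746 = 2482.3373 kcal.
Carbohydrate = 2482.3373 ÷ 4 kcal/g = 620.5843 g.

621 g/day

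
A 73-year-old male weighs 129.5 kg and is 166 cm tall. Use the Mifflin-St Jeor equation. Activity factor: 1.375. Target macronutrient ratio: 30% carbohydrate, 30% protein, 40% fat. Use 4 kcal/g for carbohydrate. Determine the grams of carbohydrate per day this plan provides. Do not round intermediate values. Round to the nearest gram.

Mifflin-St Jeor (male): BMR = 10(129.5) + 6.25(166) − 5(73) + 5 = 1295 + 1037.5 − 365 + 5 = 1972.5 kcal/day.
TEE = 1972.5 × 1.375 = 2712.1875 kcal/day.
Carbohydrate energy = 30% × 2712.1875 = 813.6563 kcal.
Carbohydrate = 813.6563 ÷ 4 kcal/g = 203.4141 g.

203 g/day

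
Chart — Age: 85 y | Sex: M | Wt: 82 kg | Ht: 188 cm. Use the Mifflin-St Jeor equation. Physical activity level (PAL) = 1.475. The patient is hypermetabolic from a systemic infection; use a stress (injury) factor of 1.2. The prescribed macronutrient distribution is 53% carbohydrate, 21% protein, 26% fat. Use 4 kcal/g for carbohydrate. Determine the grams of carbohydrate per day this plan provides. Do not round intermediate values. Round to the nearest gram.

369 g/day

Mifflin-St Jeor (male): BMR = 10(82) + 6.25(188) − 5(85) + 5 = 820 + 1175 − 425 + 5 = 1575 kcal/day.
TEE = 1575 × 1.475 = 2323.125 kcal/day.
With stress factor 1.2: 2323.125 × 1.2 = 2787.75 kcal/day.
Carbohydrate energy = 53% × 2787.75 = 1477.5075 kcal.
Carbohydrate = 1477.5075 ÷ 4 kcal/g = 369.3769 g.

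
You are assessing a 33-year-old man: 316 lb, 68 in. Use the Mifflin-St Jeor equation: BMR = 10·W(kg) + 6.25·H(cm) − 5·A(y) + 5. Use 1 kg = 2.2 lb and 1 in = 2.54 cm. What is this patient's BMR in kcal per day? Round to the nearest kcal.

Convert to metric: weight = 316 ÷ 2.2 = 143.6364 kg; height = 68 × 2.54 = 172.72 cm.
Mifflin-St Jeor (male): BMR = 10(143.6364) + 6.25(172.72) − 5(33) + 5 = 1436.3636 + 1079.5 − 165 + 5 = 2355.8636 kcal/day.

2356 kcal per day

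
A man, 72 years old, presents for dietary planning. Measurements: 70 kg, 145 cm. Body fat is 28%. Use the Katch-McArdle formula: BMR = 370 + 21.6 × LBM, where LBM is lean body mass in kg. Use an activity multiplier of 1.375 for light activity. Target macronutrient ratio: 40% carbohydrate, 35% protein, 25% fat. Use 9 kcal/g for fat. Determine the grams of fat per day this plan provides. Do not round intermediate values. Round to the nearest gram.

LBM = 70 × (1 − 0.28) = 50.4 kg. Katch-McArdle: BMR = 370 + 21.6 × 50.4 = 1458.64 kcal/day.
TEE = 1458.64 × 1.375 = 2005.63 kcal/day.
Fat energy = 25% × 2005.63 = 501.4075 kcal.
Fat = 501.4075 ÷ 9 kcal/g = 55.7119 g.

56 g/day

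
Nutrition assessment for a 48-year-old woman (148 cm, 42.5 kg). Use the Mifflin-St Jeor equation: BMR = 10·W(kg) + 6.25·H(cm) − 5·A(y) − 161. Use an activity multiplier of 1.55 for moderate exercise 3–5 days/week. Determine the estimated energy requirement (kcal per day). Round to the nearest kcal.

1471 kcal per day

Mifflin-St Jeor (female): BMR = 10(42.5) + 6.25(148) − 5(48) − 161 = 425 + 925 − 240 − 161 = 949 kcal/day.
TEE = BMR × activity factor = 949 × 1.55 = 1470.95 kcal/day.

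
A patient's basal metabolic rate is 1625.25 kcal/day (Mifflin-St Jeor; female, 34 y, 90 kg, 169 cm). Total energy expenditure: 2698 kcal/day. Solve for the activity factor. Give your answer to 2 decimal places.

Activity factor = TEE ÷ BMR = 2698 ÷ 1625.25 = 1.66.

1.66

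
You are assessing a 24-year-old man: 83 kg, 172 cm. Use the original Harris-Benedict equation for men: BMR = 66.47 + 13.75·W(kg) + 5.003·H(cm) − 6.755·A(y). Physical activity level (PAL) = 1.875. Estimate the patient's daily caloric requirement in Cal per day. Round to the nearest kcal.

Harris-Benedict: BMR = 66.47 + 13.75(83) + 5.003(172) − 6.755(24) = 1906.116 kcal/day.
TEE = BMR × activity factor = 1906.116 × 1.875 = 3573.9675 kcal/day.

3574 Cal per day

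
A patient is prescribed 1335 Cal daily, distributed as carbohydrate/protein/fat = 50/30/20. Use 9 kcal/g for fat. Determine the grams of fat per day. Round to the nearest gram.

30 g/day

Fat energy = 20% × 1335 = 267 kcal.
At 9 kcal/g: 267 ÷ 9 = 29.6667 g.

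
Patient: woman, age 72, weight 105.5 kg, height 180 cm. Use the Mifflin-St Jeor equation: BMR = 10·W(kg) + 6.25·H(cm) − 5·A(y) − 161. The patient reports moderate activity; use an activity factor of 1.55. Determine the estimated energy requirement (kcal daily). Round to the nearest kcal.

Mifflin-St Jeor (female): BMR = 10(105.5) + 6.25(180) − 5(72) − 161 = 1055 + 1125 − 360 − 161 = 1659 kcal/day.
TEE = BMR × activity factor = 1659 × 1.55 = 2571.45 kcal/day.

2571 kcal daily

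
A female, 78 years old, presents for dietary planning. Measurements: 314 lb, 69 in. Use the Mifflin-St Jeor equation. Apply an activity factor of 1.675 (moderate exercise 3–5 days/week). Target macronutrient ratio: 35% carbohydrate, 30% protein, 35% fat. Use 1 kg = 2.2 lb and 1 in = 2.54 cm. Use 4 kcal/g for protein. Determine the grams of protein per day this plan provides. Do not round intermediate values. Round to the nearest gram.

248 g/day

Convert to metric: weight = 314 ÷ 2.2 = 142.7273 kg; height = 69 × 2.54 = 175.26 cm.
Mifflin-St Jeor (female): BMR = 10(142.7273) + 6.25(175.26) − 5(78) − 161 = 1427.2727 + 1095.375 − 390 − 161 = 1971.6477 kcal/day.
TEE = 1971.6477 × 1.675 = 3302.5099 kcal/day.
Protein energy = 30% × 3302.5099 = 990.753 kcal.
Protein = 990.753 ÷ 4 kcal/g = 247.6882 g.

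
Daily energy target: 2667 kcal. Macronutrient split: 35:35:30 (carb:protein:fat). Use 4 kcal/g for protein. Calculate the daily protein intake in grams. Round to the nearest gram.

Protein energy = 35% × 2667 = 933.45 kcal.
At 4 kcal/g: 933.45 ÷ 4 = 233.3625 g.

233 g/day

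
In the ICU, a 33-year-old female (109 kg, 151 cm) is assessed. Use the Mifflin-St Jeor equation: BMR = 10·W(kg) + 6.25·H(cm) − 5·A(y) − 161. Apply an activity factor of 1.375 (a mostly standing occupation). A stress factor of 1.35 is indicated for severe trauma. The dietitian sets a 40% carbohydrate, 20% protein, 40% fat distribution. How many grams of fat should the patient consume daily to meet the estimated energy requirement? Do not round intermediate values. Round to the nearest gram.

Mifflin-St Jeor (female): BMR = 10(109) + 6.25(151) − 5(33) − 161 = 1090 + 943.75 − 165 − 161 = 1707.75 kcal/day.
TEE = 1707.75 × 1.375 = 2348.1563 kcal/day.
With stress factor 1.35: 2348.1563 × 1.35 = 3170.0109 kcal/day.
Fat energy = 40% × 3170.0109 = 1268.0044 kcal.
Fat = 1268.0044 ÷ 9 kcal/g = 140.8894 g.

141 g/day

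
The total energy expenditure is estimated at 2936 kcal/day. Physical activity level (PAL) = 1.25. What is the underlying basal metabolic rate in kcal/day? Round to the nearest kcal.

BMR = TEE ÷ activity factor = 2936 ÷ 1.25 = 2348.8 kcal/day.

2349 kcal/day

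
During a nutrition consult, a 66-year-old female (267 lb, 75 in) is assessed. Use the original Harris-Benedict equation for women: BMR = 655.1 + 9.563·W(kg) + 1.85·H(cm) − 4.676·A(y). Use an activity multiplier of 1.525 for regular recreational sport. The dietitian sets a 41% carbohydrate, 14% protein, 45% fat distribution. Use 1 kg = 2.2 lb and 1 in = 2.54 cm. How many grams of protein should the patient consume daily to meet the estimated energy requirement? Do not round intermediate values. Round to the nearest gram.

Convert to metric: weight = 267 ÷ 2.2 = 121.3636 kg; height = 75 × 2.54 = 190.5 cm.
Harris-Benedict: BMR = 655.1 + 9.563(121.3636) + 1.85(190.5) − 4.676(66) = 1859.5095 kcal/day.
TEE = 1859.5095 × 1.525 = 2835.7519 kcal/day.
Protein energy = 14% × 2835.7519 = 397.0053 kcal.
Protein = 397.0053 ÷ 4 kcal/g = 99.2513 g.

99 g/day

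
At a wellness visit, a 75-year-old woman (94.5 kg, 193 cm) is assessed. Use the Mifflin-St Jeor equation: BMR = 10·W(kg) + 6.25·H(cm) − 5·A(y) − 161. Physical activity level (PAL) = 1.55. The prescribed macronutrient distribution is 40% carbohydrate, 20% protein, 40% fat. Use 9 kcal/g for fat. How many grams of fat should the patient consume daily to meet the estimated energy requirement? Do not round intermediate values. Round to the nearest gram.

Mifflin-St Jeor (female): BMR = 10(94.5) + 6.25(193) − 5(75) − 161 = 945 + 1206.25 − 375 − 161 = 1615.25 kcal/day.
TEE = 1615.25 × 1.55 = 2503.6375 kcal/day.
Fat energy = 40% × 2503.6375 = 1001.455 kcal.
Fat = 1001.455 ÷ 9 kcal/g = 111.2728 g.

111 g/day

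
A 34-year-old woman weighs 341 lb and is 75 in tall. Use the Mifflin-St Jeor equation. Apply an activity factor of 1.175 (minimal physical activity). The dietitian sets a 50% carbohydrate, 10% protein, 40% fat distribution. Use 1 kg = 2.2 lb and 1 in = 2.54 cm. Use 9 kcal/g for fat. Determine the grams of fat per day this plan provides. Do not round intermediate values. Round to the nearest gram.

126 g/day

Convert to metric: weight = 341 ÷ 2.2 = 155 kg; height = 75 × 2.54 = 190.5 cm.
Mifflin-St Jeor (female): BMR = 10(155) + 6.25(190.5) − 5(34) − 161 = 1550 + 1190.625 − 170 − 161 = 2409.625 kcal/day.
TEE = 2409.625 × 1.175 = 2831.3094 kcal/day.
Fat energy = 40% × 2831.3094 = 1132.5238 kcal.
Fat = 1132.5238 ÷ 9 kcal/g = 125.836 g.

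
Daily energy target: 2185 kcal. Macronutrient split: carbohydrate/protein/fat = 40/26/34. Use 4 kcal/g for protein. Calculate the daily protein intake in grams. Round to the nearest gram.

Protein energy = 26% × 2185 = 568.1 kcal.
At 4 kcal/g: 568.1 ÷ 4 = 142.025 g.

142 g/day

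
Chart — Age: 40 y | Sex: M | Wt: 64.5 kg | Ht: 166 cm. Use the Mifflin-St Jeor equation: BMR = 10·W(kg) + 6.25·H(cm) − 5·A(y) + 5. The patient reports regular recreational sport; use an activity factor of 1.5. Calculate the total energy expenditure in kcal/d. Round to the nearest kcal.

Mifflin-St Jeor (male): BMR = 10(64.5) + 6.25(166) − 5(40) + 5 = 645 + 1037.5 − 200 + 5 = 1487.5 kcal/day.
TEE = BMR × activity factor = 1487.5 × 1.5 = 2231.25 kcal/day.

2231 kcal/d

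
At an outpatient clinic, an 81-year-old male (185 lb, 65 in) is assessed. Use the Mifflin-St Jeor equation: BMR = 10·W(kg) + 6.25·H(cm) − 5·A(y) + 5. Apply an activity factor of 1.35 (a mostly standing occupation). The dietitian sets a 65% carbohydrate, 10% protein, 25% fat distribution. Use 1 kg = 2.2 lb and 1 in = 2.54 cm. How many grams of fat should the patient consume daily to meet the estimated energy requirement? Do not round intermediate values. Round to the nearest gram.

Convert to metric: weight = 185 ÷ 2.2 = 84.0909 kg; height = 65 × 2.54 = 165.1 cm.
Mifflin-St Jeor (male): BMR = 10(84.0909) + 6.25(165.1) − 5(81) + 5 = 840.9091 + 1031.875 − 405 + 5 = 1472.7841 kcal/day.
TEE = 1472.7841 × 1.35 = 1988.2585 kcal/day.
Fat energy = 25% × 1988.2585 = 497.0646 kcal.
Fat = 497.0646 ÷ 9 kcal/g = 55.2294 g.

55 g/day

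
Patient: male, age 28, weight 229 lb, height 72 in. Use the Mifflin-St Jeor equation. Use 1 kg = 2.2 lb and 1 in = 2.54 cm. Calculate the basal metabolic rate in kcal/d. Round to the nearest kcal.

2049 kcal/d

Convert to metric: weight = 229 ÷ 2.2 = 104.0909 kg; height = 72 × 2.54 = 182.88 cm.
Mifflin-St Jeor (male): BMR = 10(104.0909) + 6.25(182.88) − 5(28) + 5 = 1040.9091 + 1143 − 140 + 5 = 2048.9091 kcal/day.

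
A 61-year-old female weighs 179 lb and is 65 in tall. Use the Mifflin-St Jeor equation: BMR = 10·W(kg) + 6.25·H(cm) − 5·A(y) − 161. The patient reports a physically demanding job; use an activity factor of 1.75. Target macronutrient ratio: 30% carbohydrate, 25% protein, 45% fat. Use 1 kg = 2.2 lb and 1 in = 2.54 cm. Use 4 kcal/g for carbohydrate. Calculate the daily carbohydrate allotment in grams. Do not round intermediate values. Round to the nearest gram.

181 g/day

Convert to metric: weight = 179 ÷ 2.2 = 81.3636 kg; height = 65 × 2.54 = 165.1 cm.
Mifflin-St Jeor (female): BMR = 10(81.3636) + 6.25(165.1) − 5(61) − 161 = 813.6364 + 1031.875 − 305 − 161 = 1379.5114 kcal/day.
TEE = 1379.5114 × 1.75 = 2414.1449 kcal/day.
Carbohydrate energy = 30% × 2414.1449 = 724.2435 kcal.
Carbohydrate = 724.2435 ÷ 4 kcal/g = 181.0609 g.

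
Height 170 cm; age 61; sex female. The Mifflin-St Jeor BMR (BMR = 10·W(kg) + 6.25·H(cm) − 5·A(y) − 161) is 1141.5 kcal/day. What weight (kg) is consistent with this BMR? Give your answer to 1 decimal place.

1141.5 = 10·W + 6.25(170) − 5(61) − 161
10·W = 1141.5 − 596.5 = 545, so W = 54.5 kg.

54.5 kg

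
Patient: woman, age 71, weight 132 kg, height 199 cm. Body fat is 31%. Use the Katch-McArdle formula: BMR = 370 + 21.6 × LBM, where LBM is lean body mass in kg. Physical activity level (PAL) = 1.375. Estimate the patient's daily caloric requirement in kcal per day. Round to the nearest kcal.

3214 kcal per day

LBM = 132 × (1 − 0.31) = 91.08 kg. Katch-McArdle: BMR = 370 + 21.6 × 91.08 = 2337.328 kcal/day.
TEE = BMR × activity factor = 2337.328 × 1.375 = 3213.826 kcal/day.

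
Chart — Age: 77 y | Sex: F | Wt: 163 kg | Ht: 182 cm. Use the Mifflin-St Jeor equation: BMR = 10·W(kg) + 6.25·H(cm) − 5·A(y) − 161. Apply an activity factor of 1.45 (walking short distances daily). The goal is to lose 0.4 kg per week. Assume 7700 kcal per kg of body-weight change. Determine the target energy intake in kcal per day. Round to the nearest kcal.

Mifflin-St Jeor (female): BMR = 10(163) + 6.25(182) − 5(77) − 161 = 1630 + 1137.5 − 385 − 161 = 2221.5 kcal/day.
TEE = 2221.5 × 1.45 = 3221.175 kcal/day.
Required daily deficit = 0.4 × 7700 ÷ 7 = 440 kcal/day.
Target intake = 3221.175 − 440 = 2781.175 kcal/day.

2781 kcal per day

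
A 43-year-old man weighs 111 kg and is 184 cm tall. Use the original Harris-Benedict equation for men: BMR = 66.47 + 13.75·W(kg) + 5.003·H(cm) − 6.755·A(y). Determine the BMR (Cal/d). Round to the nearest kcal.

Harris-Benedict: BMR = 66.47 + 13.75(111) + 5.003(184) − 6.755(43) = 2222.807 kcal/day.

2223 Cal/d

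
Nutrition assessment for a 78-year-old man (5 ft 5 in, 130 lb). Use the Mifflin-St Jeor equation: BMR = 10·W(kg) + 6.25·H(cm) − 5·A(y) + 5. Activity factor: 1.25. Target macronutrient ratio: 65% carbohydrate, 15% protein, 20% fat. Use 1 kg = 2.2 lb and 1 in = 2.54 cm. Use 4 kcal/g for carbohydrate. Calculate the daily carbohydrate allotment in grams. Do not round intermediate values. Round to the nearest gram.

Convert to metric: weight = 130 ÷ 2.2 = 59.0909 kg; height = (5×12 + 5) × 2.54 = 65 × 2.54 = 165.1 cm.
Mifflin-St Jeor (male): BMR = 10(59.0909) + 6.25(165.1) − 5(78) + 5 = 590.9091 + 1031.875 − 390 + 5 = 1237.7841 kcal/day.
TEE = 1237.7841 × 1.25 = 1547.2301 kcal/day.
Carbohydrate energy = 65% × 1547.2301 = 1005.6996 kcal.
Carbohydrate = 1005.6996 ÷ 4 kcal/g = 251.4249 g.

251 g/day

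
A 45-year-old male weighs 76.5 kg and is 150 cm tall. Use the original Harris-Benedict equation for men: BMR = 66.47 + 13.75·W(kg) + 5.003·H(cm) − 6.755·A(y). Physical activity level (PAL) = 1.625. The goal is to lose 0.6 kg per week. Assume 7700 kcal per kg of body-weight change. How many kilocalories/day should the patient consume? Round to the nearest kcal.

1883 kilocalories/day

Harris-Benedict: BMR = 66.47 + 13.75(76.5) + 5.003(150) − 6.755(45) = 1564.82 kcal/day.
TEE = 1564.82 × 1.625 = 2542.8325 kcal/day.
Required daily deficit = 0.6 × 7700 ÷ 7 = 660 kcal/day.
Target intake = 2542.8325 − 660 = 1882.8325 kcal/day.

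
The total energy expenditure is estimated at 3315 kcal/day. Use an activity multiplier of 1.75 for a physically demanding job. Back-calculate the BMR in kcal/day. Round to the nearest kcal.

1894 kcal/day

BMR = TEE ÷ activity factor = 3315 ÷ 1.75 = 1894.2857 kcal/day.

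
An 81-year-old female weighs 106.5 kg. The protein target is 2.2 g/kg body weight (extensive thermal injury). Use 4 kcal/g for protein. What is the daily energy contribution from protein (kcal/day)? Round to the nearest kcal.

Protein = 2.2 g/kg × 106.5 kg = 234.3 g/day.
Protein energy = 234.3 g × 4 kcal/g = 937.2 kcal/day.

937 kcal/day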